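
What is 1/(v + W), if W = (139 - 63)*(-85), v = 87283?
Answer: 1/80823 ≈ 1.2373e-5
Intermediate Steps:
W = -6460 (W = 76*(-85) = -6460)
1/(v + W) = 1/(87283 - 6460) = 1/80823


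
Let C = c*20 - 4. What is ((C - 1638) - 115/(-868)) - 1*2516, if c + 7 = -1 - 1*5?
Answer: -3834709/868 ≈ -4417.9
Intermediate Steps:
c = -13 (c = -7 + (-1 - 1*5) = -7 + (-1 - 5) = -7 - 6 = -13)
C = -264 (C = -13*20 - 4 = -260 - 4 = -264)
((C - 1638) - 115/(-868)) - 1*2516 = ((-264 - 1638) - 115/(-868)) - 1*2516 = (-1902 - 115*(-1/868)) - 2516 = (-1902 + 115/868) - 2516 = -1650821/868 - 2516 = -3834709/868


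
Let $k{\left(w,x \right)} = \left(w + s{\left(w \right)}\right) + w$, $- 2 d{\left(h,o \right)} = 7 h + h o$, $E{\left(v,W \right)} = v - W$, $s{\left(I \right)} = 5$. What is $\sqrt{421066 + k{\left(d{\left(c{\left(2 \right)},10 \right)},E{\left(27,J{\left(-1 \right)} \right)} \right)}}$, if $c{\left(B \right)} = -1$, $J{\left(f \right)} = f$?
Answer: $4 \sqrt{26318} \approx 648.91$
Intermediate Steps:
$d{\left(h,o \right)} = - \frac{7 h}{2} - \frac{h o}{2}$ ($d{\left(h,o \right)} = - \frac{7 h + h o}{2} = - \frac{7 h}{2} - \frac{h o}{2}$)
$k{\left(w,x \right)} = 5 + 2 w$ ($k{\left(w,x \right)} = \left(w + 5\right) + w = \left(5 + w\right) + w = 5 + 2 w$)
$\sqrt{421066 + k{\left(d{\left(c{\left(2 \right)},10 \right)},E{\left(27,J{\left(-1 \right)} \right)} \right)}} = \sqrt{421066 + \left(5 + 2 \left(\left(- \frac{1}{2}\right) \left(-1\right) \left(7 + 10\right)\right)\right)} = \sqrt{421066 + \left(5 + 2 \left(\left(- \frac{1}{2}\right) \left(-1\right) 17\right)\right)} = \sqrt{421066 + \left(5 + 2 \cdot \frac{17}{2}\right)} = \sqrt{421066 + \left(5 + 17\right)} = \sqrt{421066 + 22} = \sqrt{421088} = 4 \sqrt{26318}$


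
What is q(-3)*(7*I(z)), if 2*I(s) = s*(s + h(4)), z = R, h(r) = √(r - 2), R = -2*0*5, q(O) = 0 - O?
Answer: 0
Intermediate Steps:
q(O) = -O
R = 0 (R = 0*5 = 0)
h(r) = √(-2 + r)
z = 0
I(s) = s*(s + √2)/2 (I(s) = (s*(s + √(-2 + 4)))/2 = (s*(s + √2))/2 = s*(s + √2)/2)
q(-3)*(7*I(z)) = (-1*(-3))*(7*((½)*0*(0 + √2))) = 3*(7*((½)*0*√2)) = 3*(7*0) = 3*0 = 0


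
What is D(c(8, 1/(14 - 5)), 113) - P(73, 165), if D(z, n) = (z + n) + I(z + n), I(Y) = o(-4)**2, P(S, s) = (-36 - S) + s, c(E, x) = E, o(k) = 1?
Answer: 66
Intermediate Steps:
P(S, s) = -36 + s - S
I(Y) = 1 (I(Y) = 1**2 = 1)
D(z, n) = 1 + n + z (D(z, n) = (z + n) + 1 = (n + z) + 1 = 1 + n + z)
D(c(8, 1/(14 - 5)), 113) - P(73, 165) = (1 + 113 + 8) - (-36 + 165 - 1*73) = 122 - (-36 + 165 - 73) = 122 - 1*56 = 122 - 56 = 66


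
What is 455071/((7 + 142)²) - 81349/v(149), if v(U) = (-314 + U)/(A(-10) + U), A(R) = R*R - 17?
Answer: 419073849283/3663165 ≈ 1.1440e+5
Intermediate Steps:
A(R) = -17 + R² (A(R) = R² - 17 = -17 + R²)
v(U) = (-314 + U)/(83 + U) (v(U) = (-314 + U)/((-17 + (-10)²) + U) = (-314 + U)/((-17 + 100) + U) = (-314 + U)/(83 + U))
455071/((7 + 142)²) - 81349/v(149) = 455071/((7 + 142)²) - 81349*(83 + 149)/(-314 + 149) = 455071/(149²) - 81349/(-165/232) = 455071/22201 - 81349/((1/232)*(-165)) = 455071*(1/22201) - 81349/(-165/232) = 455071/22201 - 81349*(-232/165) = 455071/22201 + 18872968/165 = 419073849283/3663165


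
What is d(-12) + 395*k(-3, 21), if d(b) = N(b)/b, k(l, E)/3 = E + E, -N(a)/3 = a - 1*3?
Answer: 199065/4 ≈ 49766.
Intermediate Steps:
N(a) = 9 - 3*a (N(a) = -3*(a - 1*3) = -3*(a - 3) = -3*(-3 + a) = 9 - 3*a)
k(l, E) = 6*E (k(l, E) = 3*(E + E) = 3*(2*E) = 6*E)
d(b) = (9 - 3*b)/b
d(-12) + 395*k(-3, 21) = (-3 + 9/(-12)) + 395*(6*21) = (-3 + 9*(-1/12)) + 395*126 = (-3 - 3/4) + 49770 = -15/4 + 49770 = 199065/4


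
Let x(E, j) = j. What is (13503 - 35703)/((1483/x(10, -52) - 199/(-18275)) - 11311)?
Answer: 7032220000/3591978259 ≈ 1.9578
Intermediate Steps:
(13503 - 35703)/((1483/x(10, -52) - 199/(-18275)) - 11311) = (13503 - 35703)/((1483/(-52) - 199/(-18275)) - 11311) = -22200/((1483*(-1/52) - 199*(-1/18275)) - 11311) = -22200/((-1483/52 + 199/18275) - 11311) = -22200/(-27091477/950300 - 11311) = -22200/(-10775934777/950300) = -22200*(-950300/10775934777) = 7032220000/3591978259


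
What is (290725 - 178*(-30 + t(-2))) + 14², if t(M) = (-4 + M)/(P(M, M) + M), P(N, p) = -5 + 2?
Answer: 1480237/5 ≈ 2.9605e+5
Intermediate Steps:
P(N, p) = -3
t(M) = (-4 + M)/(-3 + M)
(290725 - 178*(-30 + t(-2))) + 14² = (290725 - 178*(-30 + (-4 - 2)/(-3 - 2))) + 14² = (290725 - 178*(-30 - 6/(-5))) + 196 = (290725 - 178*(-30 - ⅕*(-6))) + 196 = (290725 - 178*(-30 + 6/5)) + 196 = (290725 - 178*(-144/5)) + 196 = (290725 + 25632/5) + 196 = 1479257/5 + 196 = 1480237/5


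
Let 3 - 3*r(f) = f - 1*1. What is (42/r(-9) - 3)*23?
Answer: 2001/13 ≈ 153.92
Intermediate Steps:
r(f) = 4/3 - f/3 (r(f) = 1 - (f - 1*1)/3 = 1 - (f - 1)/3 = 1 - (-1 + f)/3 = 1 + (1/3 - f/3) = 4/3 - f/3)
(42/r(-9) - 3)*23 = (42/(4/3 - 1/3*(-9)) - 3)*23 = (42/(4/3 + 3) - 3)*23 = (42/(13/3) - 3)*23 = (42*(3/13) - 3)*23 = (126/13 - 3)*23 = (87/13)*23 = 2001/13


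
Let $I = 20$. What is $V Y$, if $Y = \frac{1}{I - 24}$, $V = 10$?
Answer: $- \frac{5}{2} \approx -2.5$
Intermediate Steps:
$Y = - \frac{1}{4}$ ($Y = \frac{1}{20 - 24} = \frac{1}{-4} = - \frac{1}{4} \approx -0.25$)
$V Y = 10 \left(- \frac{1}{4}\right) = - \frac{5}{2}$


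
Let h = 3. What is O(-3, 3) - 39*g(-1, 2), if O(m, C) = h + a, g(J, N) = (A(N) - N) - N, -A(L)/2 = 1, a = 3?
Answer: 240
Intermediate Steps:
A(L) = -2 (A(L) = -2*1 = -2)
g(J, N) = -2 - 2*N (g(J, N) = (-2 - N) - N = -2 - 2*N)
O(m, C) = 6 (O(m, C) = 3 + 3 = 6)
O(-3, 3) - 39*g(-1, 2) = 6 - 39*(-2 - 2*2) = 6 - 39*(-2 - 4) = 6 - 39*(-6) = 6 + 234 = 240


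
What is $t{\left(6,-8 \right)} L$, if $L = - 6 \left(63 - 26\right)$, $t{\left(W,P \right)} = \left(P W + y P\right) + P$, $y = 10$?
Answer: $30192$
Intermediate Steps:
$t{\left(W,P \right)} = 11 P + P W$ ($t{\left(W,P \right)} = \left(P W + 10 P\right) + P = \left(10 P + P W\right) + P = 11 P + P W$)
$L = -222$ ($L = \left(-6\right) 37 = -222$)
$t{\left(6,-8 \right)} L = - 8 \left(11 + 6\right) \left(-222\right) = \left(-8\right) 17 \left(-222\right) = \left(-136\right) \left(-222\right) = 30192$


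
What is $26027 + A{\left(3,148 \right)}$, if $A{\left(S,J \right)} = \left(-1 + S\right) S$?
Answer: $26033$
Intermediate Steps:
$A{\left(S,J \right)} = S \left(-1 + S\right)$
$26027 + A{\left(3,148 \right)} = 26027 + 3 \left(-1 + 3\right) = 26027 + 3 \cdot 2 = 26027 + 6 = 26033$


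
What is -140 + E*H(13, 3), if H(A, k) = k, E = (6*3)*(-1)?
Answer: -194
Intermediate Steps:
E = -18 (E = 18*(-1) = -18)
-140 + E*H(13, 3) = -140 - 18*3 = -140 - 54 = -194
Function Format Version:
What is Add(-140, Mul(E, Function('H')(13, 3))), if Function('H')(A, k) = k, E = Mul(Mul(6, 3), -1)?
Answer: -194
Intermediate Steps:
E = -18 (E = Mul(18, -1) = -18)
Add(-140, Mul(E, Function('H')(13, 3))) = Add(-140, Mul(-18, 3)) = Add(-140, -54) = -194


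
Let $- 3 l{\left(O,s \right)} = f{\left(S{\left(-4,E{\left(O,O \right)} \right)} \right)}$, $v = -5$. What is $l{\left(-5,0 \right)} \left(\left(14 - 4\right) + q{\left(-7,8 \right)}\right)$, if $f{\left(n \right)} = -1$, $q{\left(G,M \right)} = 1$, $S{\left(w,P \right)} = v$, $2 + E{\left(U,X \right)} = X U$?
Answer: $\frac{11}{3} \approx 3.6667$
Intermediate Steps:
$E{\left(U,X \right)} = -2 + U X$ ($E{\left(U,X \right)} = -2 + X U = -2 + U X$)
$S{\left(w,P \right)} = -5$
$l{\left(O,s \right)} = \frac{1}{3}$ ($l{\left(O,s \right)} = \left(- \frac{1}{3}\right) \left(-1\right) = \frac{1}{3}$)
$l{\left(-5,0 \right)} \left(\left(14 - 4\right) + q{\left(-7,8 \right)}\right) = \frac{\left(14 - 4\right) + 1}{3} = \frac{10 + 1}{3} = \frac{1}{3} \cdot 11 = \frac{11}{3}$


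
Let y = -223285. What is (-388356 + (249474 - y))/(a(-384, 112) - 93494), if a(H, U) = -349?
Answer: -84403/93843 ≈ -0.89941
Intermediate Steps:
(-388356 + (249474 - y))/(a(-384, 112) - 93494) = (-388356 + (249474 - 1*(-223285)))/(-349 - 93494) = (-388356 + (249474 + 223285))/(-93843) = (-388356 + 472759)*(-1/93843) = 84403*(-1/93843) = -84403/93843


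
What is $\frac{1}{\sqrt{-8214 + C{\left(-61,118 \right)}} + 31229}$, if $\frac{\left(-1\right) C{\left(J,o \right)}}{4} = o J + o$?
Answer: $\frac{31229}{975230335} - \frac{3 \sqrt{2234}}{975230335} \approx 3.1877 \cdot 10^{-5}$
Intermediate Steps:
$C{\left(J,o \right)} = - 4 o - 4 J o$ ($C{\left(J,o \right)} = - 4 \left(o J + o\right) = - 4 \left(J o + o\right) = - 4 \left(o + J o\right) = - 4 o - 4 J o$)
$\frac{1}{\sqrt{-8214 + C{\left(-61,118 \right)}} + 31229} = \frac{1}{\sqrt{-8214 - 472 \left(1 - 61\right)} + 31229} = \frac{1}{\sqrt{-8214 - 472 \left(-60\right)} + 31229} = \frac{1}{\sqrt{-8214 + 28320} + 31229} = \frac{1}{\sqrt{20106} + 31229} = \frac{1}{3 \sqrt{2234} + 31229} = \frac{1}{31229 + 3 \sqrt{2234}}$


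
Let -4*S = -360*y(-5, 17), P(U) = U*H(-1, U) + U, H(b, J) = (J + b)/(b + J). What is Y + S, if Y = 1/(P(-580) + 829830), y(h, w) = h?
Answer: -372901499/828670 ≈ -450.00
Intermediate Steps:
H(b, J) = 1 (H(b, J) = (J + b)/(J + b) = 1)
P(U) = 2*U (P(U) = U*1 + U = U + U = 2*U)
S = -450 (S = -(-90)*(-5) = -¼*1800 = -450)
Y = 1/828670 (Y = 1/(2*(-580) + 829830) = 1/(-1160 + 829830) = 1/828670 ≈ 1.2068e-6)
Y + S = 1/828670 - 450 = -372901499/828670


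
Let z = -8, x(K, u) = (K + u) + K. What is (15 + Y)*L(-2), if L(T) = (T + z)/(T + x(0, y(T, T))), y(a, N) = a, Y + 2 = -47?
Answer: -85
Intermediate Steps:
Y = -49 (Y = -2 - 47 = -49)
x(K, u) = u + 2*K
L(T) = (-8 + T)/(2*T) (L(T) = (T - 8)/(T + (T + 2*0)) = (-8 + T)/(T + (T + 0)) = (-8 + T)/(T + T) = (-8 + T)/((2*T)) = (-8 + T)*(1/(2*T)) = (-8 + T)/(2*T))
(15 + Y)*L(-2) = (15 - 49)*((1/2)*(-8 - 2)/(-2)) = -17*(-1)*(-10)/2 = -34*5/2 = -85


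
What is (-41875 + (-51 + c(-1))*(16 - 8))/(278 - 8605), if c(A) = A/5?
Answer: 211423/41635 ≈ 5.0780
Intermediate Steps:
c(A) = A/5 (c(A) = A*(1/5) = A/5)
(-41875 + (-51 + c(-1))*(16 - 8))/(278 - 8605) = (-41875 + (-51 + (1/5)*(-1))*(16 - 8))/(278 - 8605) = (-41875 + (-51 - 1/5)*8)/(-8327) = (-41875 - 256/5*8)*(-1/8327) = (-41875 - 2048/5)*(-1/8327) = -211423/5*(-1/8327) = 211423/41635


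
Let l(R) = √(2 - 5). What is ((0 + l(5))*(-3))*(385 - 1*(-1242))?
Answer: -4881*I*√3 ≈ -8454.1*I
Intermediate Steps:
l(R) = I*√3 (l(R) = √(-3) = I*√3)
((0 + l(5))*(-3))*(385 - 1*(-1242)) = ((0 + I*√3)*(-3))*(385 - 1*(-1242)) = ((I*√3)*(-3))*(385 + 1242) = -3*I*√3*1627 = -4881*I*√3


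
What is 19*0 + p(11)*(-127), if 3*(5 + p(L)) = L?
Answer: 508/3 ≈ 169.33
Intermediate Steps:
p(L) = -5 + L/3
19*0 + p(11)*(-127) = 19*0 + (-5 + (⅓)*11)*(-127) = 0 + (-5 + 11/3)*(-127) = 0 - 4/3*(-127) = 0 + 508/3 = 508/3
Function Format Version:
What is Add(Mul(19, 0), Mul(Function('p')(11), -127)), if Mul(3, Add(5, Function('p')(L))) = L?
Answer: Rational(508, 3) ≈ 169.33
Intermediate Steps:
Function('p')(L) = Add(-5, Mul(Rational(1, 3), L))
Add(Mul(19, 0), Mul(Function('p')(11), -127)) = Add(Mul(19, 0), Mul(Add(-5, Mul(Rational(1, 3), 11)), -127)) = Add(0, Mul(Add(-5, Rational(11, 3)), -127)) = Add(0, Mul(Rational(-4, 3), -127)) = Add(0, Rational(508, 3)) = Rational(508, 3)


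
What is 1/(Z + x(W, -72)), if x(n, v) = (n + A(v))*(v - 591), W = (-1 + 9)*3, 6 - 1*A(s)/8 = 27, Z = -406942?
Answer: -1/311470 ≈ -3.2106e-6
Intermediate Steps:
A(s) = -168 (A(s) = 48 - 8*27 = 48 - 216 = -168)
W = 24 (W = 8*3 = 24)
x(n, v) = (-591 + v)*(-168 + n) (x(n, v) = (n - 168)*(v - 591) = (-168 + n)*(-591 + v) = (-591 + v)*(-168 + n))
1/(Z + x(W, -72)) = 1/(-406942 + (99288 - 591*24 - 168*(-72) + 24*(-72))) = 1/(-406942 + (99288 - 14184 + 12096 - 1728)) = 1/(-406942 + 95472) = 1/(-311470) = -1/311470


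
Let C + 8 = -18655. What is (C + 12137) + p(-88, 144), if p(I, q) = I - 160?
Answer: -6774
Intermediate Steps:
C = -18663 (C = -8 - 18655 = -18663)
p(I, q) = -160 + I
(C + 12137) + p(-88, 144) = (-18663 + 12137) + (-160 - 88) = -6526 - 248 = -6774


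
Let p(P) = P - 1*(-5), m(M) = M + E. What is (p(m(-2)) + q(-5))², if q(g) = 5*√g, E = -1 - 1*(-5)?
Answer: -76 + 70*I*√5 ≈ -76.0 + 156.52*I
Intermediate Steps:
E = 4 (E = -1 + 5 = 4)
m(M) = 4 + M (m(M) = M + 4 = 4 + M)
p(P) = 5 + P (p(P) = P + 5 = 5 + P)
(p(m(-2)) + q(-5))² = ((5 + (4 - 2)) + 5*√(-5))² = ((5 + 2) + 5*(I*√5))² = (7 + 5*I*√5)²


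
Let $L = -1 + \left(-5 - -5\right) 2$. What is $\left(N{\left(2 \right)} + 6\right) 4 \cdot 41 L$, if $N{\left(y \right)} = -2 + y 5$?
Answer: $-2296$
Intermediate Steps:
$N{\left(y \right)} = -2 + 5 y$
$L = -1$ ($L = -1 + \left(-5 + 5\right) 2 = -1 + 0 \cdot 2 = -1 + 0 = -1$)
$\left(N{\left(2 \right)} + 6\right) 4 \cdot 41 L = \left(\left(-2 + 5 \cdot 2\right) + 6\right) 4 \cdot 41 \left(-1\right) = \left(\left(-2 + 10\right) + 6\right) 4 \cdot 41 \left(-1\right) = \left(8 + 6\right) 4 \cdot 41 \left(-1\right) = 14 \cdot 4 \cdot 41 \left(-1\right) = 56 \cdot 41 \left(-1\right) = 2296 \left(-1\right) = -2296$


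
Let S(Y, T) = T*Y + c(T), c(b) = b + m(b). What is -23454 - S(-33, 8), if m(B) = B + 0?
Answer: -23206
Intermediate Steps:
m(B) = B
c(b) = 2*b (c(b) = b + b = 2*b)
S(Y, T) = 2*T + T*Y (S(Y, T) = T*Y + 2*T = 2*T + T*Y)
-23454 - S(-33, 8) = -23454 - 8*(2 - 33) = -23454 - 8*(-31) = -23454 - 1*(-248) = -23454 + 248 = -23206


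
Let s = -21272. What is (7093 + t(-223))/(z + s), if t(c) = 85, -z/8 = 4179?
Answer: -3589/27352 ≈ -0.13122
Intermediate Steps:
z = -33432 (z = -8*4179 = -33432)
(7093 + t(-223))/(z + s) = (7093 + 85)/(-33432 - 21272) = 7178/(-54704) = 7178*(-1/54704) = -3589/27352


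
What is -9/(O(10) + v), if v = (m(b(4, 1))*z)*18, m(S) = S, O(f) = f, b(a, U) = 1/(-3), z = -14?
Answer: -9/94 ≈ -0.095745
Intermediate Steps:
b(a, U) = -⅓
v = 84 (v = -⅓*(-14)*18 = (14/3)*18 = 84)
-9/(O(10) + v) = -9/(10 + 84) = -9/94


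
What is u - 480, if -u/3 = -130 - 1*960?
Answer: 2790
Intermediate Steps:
u = 3270 (u = -3*(-130 - 1*960) = -3*(-130 - 960) = -3*(-1090) = 3270)
u - 480 = 3270 - 480 = 2790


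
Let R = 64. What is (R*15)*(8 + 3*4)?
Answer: 19200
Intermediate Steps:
(R*15)*(8 + 3*4) = (64*15)*(8 + 3*4) = 960*(8 + 12) = 960*20 = 19200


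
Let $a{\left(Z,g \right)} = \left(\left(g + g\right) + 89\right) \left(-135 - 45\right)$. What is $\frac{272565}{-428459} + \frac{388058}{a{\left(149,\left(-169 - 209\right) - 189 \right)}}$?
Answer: $\frac{5227157551}{3663324450} \approx 1.4269$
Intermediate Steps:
$a{\left(Z,g \right)} = -16020 - 360 g$ ($a{\left(Z,g \right)} = \left(2 g + 89\right) \left(-180\right) = \left(89 + 2 g\right) \left(-180\right) = -16020 - 360 g$)
$\frac{272565}{-428459} + \frac{388058}{a{\left(149,\left(-169 - 209\right) - 189 \right)}} = \frac{272565}{-428459} + \frac{388058}{-16020 - 360 \left(\left(-169 - 209\right) - 189\right)} = 272565 \left(- \frac{1}{428459}\right) + \frac{388058}{-16020 - 360 \left(-378 - 189\right)} = - \frac{272565}{428459} + \frac{388058}{-16020 - -204120} = - \frac{272565}{428459} + \frac{388058}{-16020 + 204120} = - \frac{272565}{428459} + \frac{388058}{188100} = - \frac{272565}{428459} + 388058 \cdot \frac{1}{188100} = - \frac{272565}{428459} + \frac{17639}{8550} = \frac{5227157551}{3663324450}$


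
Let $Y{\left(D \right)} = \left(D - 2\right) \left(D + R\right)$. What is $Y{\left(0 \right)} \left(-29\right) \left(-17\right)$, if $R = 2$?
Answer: $-1972$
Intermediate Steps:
$Y{\left(D \right)} = \left(-2 + D\right) \left(2 + D\right)$ ($Y{\left(D \right)} = \left(D - 2\right) \left(D + 2\right) = \left(-2 + D\right) \left(2 + D\right)$)
$Y{\left(0 \right)} \left(-29\right) \left(-17\right) = \left(-4 + 0^{2}\right) \left(-29\right) \left(-17\right) = \left(-4 + 0\right) \left(-29\right) \left(-17\right) = \left(-4\right) \left(-29\right) \left(-17\right) = 116 \left(-17\right) = -1972$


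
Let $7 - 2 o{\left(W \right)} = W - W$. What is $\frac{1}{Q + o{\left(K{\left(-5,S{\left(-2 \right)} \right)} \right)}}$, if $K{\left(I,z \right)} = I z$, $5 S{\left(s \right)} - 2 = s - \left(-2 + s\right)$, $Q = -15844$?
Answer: $- \frac{2}{31681} \approx -6.3129 \cdot 10^{-5}$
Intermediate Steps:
$S{\left(s \right)} = \frac{4}{5}$ ($S{\left(s \right)} = \frac{2}{5} + \frac{s - \left(-2 + s\right)}{5} = \frac{2}{5} + \frac{1}{5} \cdot 2 = \frac{2}{5} + \frac{2}{5} = \frac{4}{5}$)
$o{\left(W \right)} = \frac{7}{2}$ ($o{\left(W \right)} = \frac{7}{2} - \frac{W - W}{2} = \frac{7}{2} - 0 = \frac{7}{2} + 0 = \frac{7}{2}$)
$\frac{1}{Q + o{\left(K{\left(-5,S{\left(-2 \right)} \right)} \right)}} = \frac{1}{-15844 + \frac{7}{2}} = \frac{1}{- \frac{31681}{2}} = - \frac{2}{31681}$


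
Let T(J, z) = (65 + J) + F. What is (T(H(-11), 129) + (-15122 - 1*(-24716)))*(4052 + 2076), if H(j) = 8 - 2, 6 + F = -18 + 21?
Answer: 59208736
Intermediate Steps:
F = -3 (F = -6 + (-18 + 21) = -6 + 3 = -3)
H(j) = 6
T(J, z) = 62 + J (T(J, z) = (65 + J) - 3 = 62 + J)
(T(H(-11), 129) + (-15122 - 1*(-24716)))*(4052 + 2076) = ((62 + 6) + (-15122 - 1*(-24716)))*(4052 + 2076) = (68 + (-15122 + 24716))*6128 = (68 + 9594)*6128 = 9662*6128 = 59208736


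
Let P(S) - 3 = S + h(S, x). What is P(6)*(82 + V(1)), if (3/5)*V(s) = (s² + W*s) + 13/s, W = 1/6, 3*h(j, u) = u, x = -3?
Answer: 7604/9 ≈ 844.89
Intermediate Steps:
h(j, u) = u/3
W = ⅙ ≈ 0.16667
P(S) = 2 + S (P(S) = 3 + (S + (⅓)*(-3)) = 3 + (S - 1) = 3 + (-1 + S) = 2 + S)
V(s) = 5*s²/3 + 5*s/18 + 65/(3*s) (V(s) = 5*((s² + s/6) + 13/s)/3 = 5*(s² + 13/s + s/6)/3 = 5*s²/3 + 5*s/18 + 65/(3*s))
P(6)*(82 + V(1)) = (2 + 6)*(82 + (5/18)*(78 + 1²*(1 + 6*1))/1) = 8*(82 + (5/18)*1*(78 + 1*(1 + 6))) = 8*(82 + (5/18)*1*(78 + 1*7)) = 8*(82 + (5/18)*1*(78 + 7)) = 8*(82 + (5/18)*1*85) = 8*(82 + 425/18) = 8*(1901/18) = 7604/9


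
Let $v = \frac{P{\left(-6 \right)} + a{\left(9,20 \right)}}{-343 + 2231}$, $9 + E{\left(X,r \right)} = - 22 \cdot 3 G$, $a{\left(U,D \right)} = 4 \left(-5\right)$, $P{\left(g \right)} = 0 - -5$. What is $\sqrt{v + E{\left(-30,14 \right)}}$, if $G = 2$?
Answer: $\frac{i \sqrt{31414314}}{472} \approx 11.875 i$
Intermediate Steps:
$P{\left(g \right)} = 5$ ($P{\left(g \right)} = 0 + 5 = 5$)
$a{\left(U,D \right)} = -20$
$E{\left(X,r \right)} = -141$ ($E{\left(X,r \right)} = -9 - 22 \cdot 3 \cdot 2 = -9 - 132 = -141$)
$v = - \frac{15}{1888}$ ($v = \frac{5 - 20}{-343 + 2231} = - \frac{15}{1888} \approx -0.0079449$)
$\sqrt{v + E{\left(-30,14 \right)}} = \sqrt{- \frac{15}{1888} - 141} = \sqrt{- \frac{266223}{1888}} = \frac{i \sqrt{31414314}}{472}$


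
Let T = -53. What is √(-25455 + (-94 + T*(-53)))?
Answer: 2*I*√5685 ≈ 150.8*I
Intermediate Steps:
√(-25455 + (-94 + T*(-53))) = √(-25455 + (-94 - 53*(-53))) = √(-25455 + (-94 + 2809)) = √(-25455 + 2715) = √(-22740) = 2*I*√5685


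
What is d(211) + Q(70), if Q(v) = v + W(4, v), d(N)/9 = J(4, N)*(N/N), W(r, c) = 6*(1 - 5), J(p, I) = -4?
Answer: 10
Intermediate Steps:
W(r, c) = -24 (W(r, c) = 6*(-4) = -24)
d(N) = -36 (d(N) = 9*(-4*N/N) = 9*(-4*1) = 9*(-4) = -36)
Q(v) = -24 + v (Q(v) = v - 24 = -24 + v)
d(211) + Q(70) = -36 + (-24 + 70) = -36 + 46 = 10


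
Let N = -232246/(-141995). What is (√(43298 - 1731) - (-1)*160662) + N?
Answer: 3259061848/20285 + √41567 ≈ 1.6087e+5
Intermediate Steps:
N = 33178/20285 (N = -232246*(-1/141995) = 33178/20285 ≈ 1.6356)
(√(43298 - 1731) - (-1)*160662) + N = (√(43298 - 1731) - (-1)*160662) + 33178/20285 = (√41567 - 1*(-160662)) + 33178/20285 = (√41567 + 160662) + 33178/20285 = (160662 + √41567) + 33178/20285 = 3259061848/20285 + √41567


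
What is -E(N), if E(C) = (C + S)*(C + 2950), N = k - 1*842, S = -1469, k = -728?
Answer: 4193820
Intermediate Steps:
N = -1570 (N = -728 - 1*842 = -728 - 842 = -1570)
E(C) = (-1469 + C)*(2950 + C) (E(C) = (C - 1469)*(C + 2950) = (-1469 + C)*(2950 + C))
-E(N) = -(-4333550 + (-1570)² + 1481*(-1570)) = -(-4333550 + 2464900 - 2325170) = -1*(-4193820) = 4193820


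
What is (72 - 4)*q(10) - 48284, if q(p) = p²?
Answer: -41484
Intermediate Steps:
(72 - 4)*q(10) - 48284 = (72 - 4)*10² - 48284 = 68*100 - 48284 = 6800 - 48284 = -41484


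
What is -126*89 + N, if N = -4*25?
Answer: -11314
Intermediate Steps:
N = -100
-126*89 + N = -126*89 - 100 = -11214 - 100 = -11314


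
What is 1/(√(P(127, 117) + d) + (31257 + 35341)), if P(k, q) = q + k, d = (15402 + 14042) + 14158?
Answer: 33299/2217624879 - √43846/4435249758 ≈ 1.4968e-5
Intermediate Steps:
d = 43602 (d = 29444 + 14158 = 43602)
P(k, q) = k + q
1/(√(P(127, 117) + d) + (31257 + 35341)) = 1/(√((127 + 117) + 43602) + (31257 + 35341)) = 1/(√(244 + 43602) + 66598) = 1/(√43846 + 66598) = 1/(66598 + √43846)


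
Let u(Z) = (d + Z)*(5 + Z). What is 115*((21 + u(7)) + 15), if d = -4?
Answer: 8280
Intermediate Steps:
u(Z) = (-4 + Z)*(5 + Z)
115*((21 + u(7)) + 15) = 115*((21 + (-20 + 7 + 7²)) + 15) = 115*((21 + (-20 + 7 + 49)) + 15) = 115*((21 + 36) + 15) = 115*(57 + 15) = 115*72 = 8280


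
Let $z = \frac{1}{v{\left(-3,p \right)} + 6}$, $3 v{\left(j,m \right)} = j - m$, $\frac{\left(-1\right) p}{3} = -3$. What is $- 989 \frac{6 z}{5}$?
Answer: $- \frac{2967}{5} \approx -593.4$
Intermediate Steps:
$p = 9$ ($p = \left(-3\right) \left(-3\right) = 9$)
$v{\left(j,m \right)} = - \frac{m}{3} + \frac{j}{3}$ ($v{\left(j,m \right)} = \frac{j - m}{3} = - \frac{m}{3} + \frac{j}{3}$)
$z = \frac{1}{2}$ ($z = \frac{1}{\left(\left(- \frac{1}{3}\right) 9 + \frac{1}{3} \left(-3\right)\right) + 6} = \frac{1}{\left(-3 - 1\right) + 6} = \frac{1}{-4 + 6} = \frac{1}{2} \approx 0.5$)
$- 989 \frac{6 z}{5} = - 989 \frac{6 \cdot \frac{1}{2}}{5} = - 989 \cdot 3 \cdot \frac{1}{5} = \left(-989\right) \frac{3}{5} = - \frac{2967}{5}$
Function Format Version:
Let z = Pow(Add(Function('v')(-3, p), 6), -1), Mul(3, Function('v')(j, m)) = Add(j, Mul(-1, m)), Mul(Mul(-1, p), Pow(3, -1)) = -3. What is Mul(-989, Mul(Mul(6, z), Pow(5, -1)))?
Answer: Rational(-2967, 5) ≈ -593.40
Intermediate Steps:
p = 9 (p = Mul(-3, -3) = 9)
Function('v')(j, m) = Add(Mul(Rational(-1, 3), m), Mul(Rational(1, 3), j)) (Function('v')(j, m) = Mul(Rational(1, 3), Add(j, Mul(-1, m))) = Add(Mul(Rational(-1, 3), m), Mul(Rational(1, 3), j)))
z = Rational(1, 2) (z = Pow(Add(Add(Mul(Rational(-1, 3), 9), Mul(Rational(1, 3), -3)), 6), -1) = Pow(Add(Add(-3, -1), 6), -1) = Pow(Add(-4, 6), -1) = Pow(2, -1) = Rational(1, 2) ≈ 0.50000)
Mul(-989, Mul(Mul(6, z), Pow(5, -1))) = Mul(-989, Mul(Mul(6, Rational(1, 2)), Pow(5, -1))) = Mul(-989, Mul(3, Rational(1, 5))) = Mul(-989, Rational(3, 5)) = Rational(-2967, 5)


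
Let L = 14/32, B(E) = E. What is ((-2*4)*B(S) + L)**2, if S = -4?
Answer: 269361/256 ≈ 1052.2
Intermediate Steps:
L = 7/16 (L = 14*(1/32) = 7/16 ≈ 0.43750)
((-2*4)*B(S) + L)**2 = (-2*4*(-4) + 7/16)**2 = (-8*(-4) + 7/16)**2 = (32 + 7/16)**2 = (519/16)**2 = 269361/256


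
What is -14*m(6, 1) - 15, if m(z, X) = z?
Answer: -99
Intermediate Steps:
-14*m(6, 1) - 15 = -14*6 - 15 = -84 - 15 = -99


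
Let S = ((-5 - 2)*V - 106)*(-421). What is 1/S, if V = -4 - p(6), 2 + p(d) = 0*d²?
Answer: 1/38732 ≈ 2.5818e-5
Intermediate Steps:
p(d) = -2 (p(d) = -2 + 0*d² = -2 + 0 = -2)
V = -2 (V = -4 - 1*(-2) = -4 + 2 = -2)
S = 38732 (S = ((-5 - 2)*(-2) - 106)*(-421) = (-7*(-2) - 106)*(-421) = (14 - 106)*(-421) = -92*(-421) = 38732)
1/S = 1/38732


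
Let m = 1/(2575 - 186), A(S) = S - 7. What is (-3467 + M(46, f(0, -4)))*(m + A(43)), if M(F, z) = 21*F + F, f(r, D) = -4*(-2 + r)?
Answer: -211142275/2389 ≈ -88381.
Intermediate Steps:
A(S) = -7 + S
m = 1/2389 ≈ 0.00041859
f(r, D) = 8 - 4*r
M(F, z) = 22*F
(-3467 + M(46, f(0, -4)))*(m + A(43)) = (-3467 + 22*46)*(1/2389 + (-7 + 43)) = (-3467 + 1012)*(1/2389 + 36) = -2455*86005/2389 = -211142275/2389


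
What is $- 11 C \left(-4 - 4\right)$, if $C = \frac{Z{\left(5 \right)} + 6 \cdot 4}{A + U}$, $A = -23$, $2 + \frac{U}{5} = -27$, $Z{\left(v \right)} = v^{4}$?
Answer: $- \frac{7139}{21} \approx -339.95$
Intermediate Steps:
$U = -145$ ($U = -10 + 5 \left(-27\right) = -10 - 135 = -145$)
$C = - \frac{649}{168}$ ($C = \frac{5^{4} + 6 \cdot 4}{-23 - 145} = \frac{625 + 24}{-168} = 649 \left(- \frac{1}{168}\right) = - \frac{649}{168} \approx -3.8631$)
$- 11 C \left(-4 - 4\right) = \left(-11\right) \left(- \frac{649}{168}\right) \left(-4 - 4\right) = \frac{7139 \left(-4 - 4\right)}{168} = \frac{7139}{168} \left(-8\right) = - \frac{7139}{21}$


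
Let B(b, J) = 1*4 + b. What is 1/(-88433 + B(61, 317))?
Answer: -1/88368 ≈ -1.1316e-5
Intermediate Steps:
B(b, J) = 4 + b
1/(-88433 + B(61, 317)) = 1/(-88433 + (4 + 61)) = 1/(-88433 + 65) = 1/(-88368) = -1/88368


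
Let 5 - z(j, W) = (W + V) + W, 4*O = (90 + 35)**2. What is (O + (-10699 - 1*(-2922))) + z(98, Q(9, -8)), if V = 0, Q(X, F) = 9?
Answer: -15535/4 ≈ -3883.8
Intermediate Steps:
O = 15625/4 (O = (90 + 35)**2/4 = (1/4)*125**2 = (1/4)*15625 = 15625/4 ≈ 3906.3)
z(j, W) = 5 - 2*W (z(j, W) = 5 - ((W + 0) + W) = 5 - (W + W) = 5 - 2*W)
(O + (-10699 - 1*(-2922))) + z(98, Q(9, -8)) = (15625/4 + (-10699 - 1*(-2922))) + (5 - 2*9) = (15625/4 + (-10699 + 2922)) + (5 - 18) = (15625/4 - 7777) - 13 = -15483/4 - 13 = -15535/4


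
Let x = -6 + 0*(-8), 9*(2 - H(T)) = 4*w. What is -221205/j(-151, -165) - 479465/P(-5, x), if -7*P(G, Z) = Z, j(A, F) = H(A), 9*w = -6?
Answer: -60980755/93 ≈ -6.5571e+5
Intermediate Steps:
w = -⅔ (w = (⅑)*(-6) = -⅔ ≈ -0.66667)
H(T) = 62/27 (H(T) = 2 - 4*(-2)/(9*3) = 2 - ⅑*(-8/3) = 2 + 8/27 = 62/27)
x = -6 (x = -6 + 0 = -6)
j(A, F) = 62/27
P(G, Z) = -Z/7
-221205/j(-151, -165) - 479465/P(-5, x) = -221205/62/27 - 479465/((-⅐*(-6))) = -221205*27/62 - 479465/6/7 = -5972535/62 - 479465*7/6 = -5972535/62 - 3356255/6 = -60980755/93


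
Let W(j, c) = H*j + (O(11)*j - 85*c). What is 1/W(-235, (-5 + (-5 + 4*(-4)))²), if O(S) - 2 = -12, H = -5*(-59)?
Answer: -1/124435 ≈ -8.0363e-6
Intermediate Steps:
H = 295
O(S) = -10 (O(S) = 2 - 12 = -10)
W(j, c) = -85*c + 285*j (W(j, c) = 295*j + (-10*j - 85*c) = 295*j + (-85*c - 10*j) = -85*c + 285*j)
1/W(-235, (-5 + (-5 + 4*(-4)))²) = 1/(-85*(-5 + (-5 + 4*(-4)))² + 285*(-235)) = 1/(-85*(-5 + (-5 - 16))² - 66975) = 1/(-85*(-5 - 21)² - 66975) = 1/(-85*(-26)² - 66975) = 1/(-85*676 - 66975) = 1/(-57460 - 66975) = 1/(-124435) = -1/124435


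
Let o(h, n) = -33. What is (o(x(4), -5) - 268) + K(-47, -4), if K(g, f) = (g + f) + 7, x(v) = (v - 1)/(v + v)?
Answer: -345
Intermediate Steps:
x(v) = (-1 + v)/(2*v) (x(v) = (-1 + v)/((2*v)) = (-1 + v)*(1/(2*v)) = (-1 + v)/(2*v))
K(g, f) = 7 + f + g (K(g, f) = (f + g) + 7 = 7 + f + g)
(o(x(4), -5) - 268) + K(-47, -4) = (-33 - 268) + (7 - 4 - 47) = -301 - 44 = -345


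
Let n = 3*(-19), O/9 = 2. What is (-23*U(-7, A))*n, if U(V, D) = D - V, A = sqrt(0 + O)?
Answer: 9177 + 3933*sqrt(2) ≈ 14739.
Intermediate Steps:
O = 18 (O = 9*2 = 18)
A = 3*sqrt(2) (A = sqrt(0 + 18) = sqrt(18) = 3*sqrt(2) ≈ 4.2426)
n = -57
(-23*U(-7, A))*n = -23*(3*sqrt(2) - 1*(-7))*(-57) = -23*(3*sqrt(2) + 7)*(-57) = -23*(7 + 3*sqrt(2))*(-57) = (-161 - 69*sqrt(2))*(-57) = 9177 + 3933*sqrt(2)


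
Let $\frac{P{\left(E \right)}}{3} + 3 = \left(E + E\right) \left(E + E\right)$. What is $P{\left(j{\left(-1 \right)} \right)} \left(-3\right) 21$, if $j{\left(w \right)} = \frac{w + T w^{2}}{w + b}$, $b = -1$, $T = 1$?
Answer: $567$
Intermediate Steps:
$j{\left(w \right)} = \frac{w + w^{2}}{-1 + w}$ ($j{\left(w \right)} = \frac{w + 1 w^{2}}{w - 1} = \frac{w + w^{2}}{-1 + w}$)
$P{\left(E \right)} = -9 + 12 E^{2}$ ($P{\left(E \right)} = -9 + 3 \left(E + E\right) \left(E + E\right) = -9 + 3 \cdot 2 E 2 E = -9 + 3 \cdot 4 E^{2} = -9 + 12 E^{2}$)
$P{\left(j{\left(-1 \right)} \right)} \left(-3\right) 21 = \left(-9 + 12 \left(- \frac{1 - 1}{-1 - 1}\right)^{2}\right) \left(-3\right) 21 = \left(-9 + 12 \left(\left(-1\right) \frac{1}{-2} \cdot 0\right)^{2}\right) \left(-3\right) 21 = \left(-9 + 12 \left(\left(-1\right) \left(- \frac{1}{2}\right) 0\right)^{2}\right) \left(-3\right) 21 = \left(-9 + 12 \cdot 0^{2}\right) \left(-3\right) 21 = \left(-9 + 12 \cdot 0\right) \left(-3\right) 21 = \left(-9 + 0\right) \left(-3\right) 21 = \left(-9\right) \left(-3\right) 21 = 27 \cdot 21 = 567$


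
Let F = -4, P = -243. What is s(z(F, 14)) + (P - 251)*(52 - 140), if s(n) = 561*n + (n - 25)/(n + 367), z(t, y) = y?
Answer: 19555195/381 ≈ 51326.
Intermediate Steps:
s(n) = 561*n + (-25 + n)/(367 + n)
s(z(F, 14)) + (P - 251)*(52 - 140) = (-25 + 561*14² + 205888*14)/(367 + 14) + (-243 - 251)*(52 - 140) = (-25 + 561*196 + 2882432)/381 - 494*(-88) = (-25 + 109956 + 2882432)/381 + 43472 = (1/381)*2992363 + 43472 = 2992363/381 + 43472 = 19555195/381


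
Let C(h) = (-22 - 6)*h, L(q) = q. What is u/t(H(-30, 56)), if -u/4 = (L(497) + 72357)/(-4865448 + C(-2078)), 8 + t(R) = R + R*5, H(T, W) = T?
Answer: -36427/112970704 ≈ -0.00032245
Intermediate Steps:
C(h) = -28*h
t(R) = -8 + 6*R (t(R) = -8 + (R + R*5) = -8 + (R + 5*R) = -8 + 6*R)
u = 36427/600908 (u = -4*(497 + 72357)/(-4865448 - 28*(-2078)) = -291416/(-4865448 + 58184) = -291416/(-4807264) = -291416*(-1)/4807264 = -4*(-36427/2403632) = 36427/600908 ≈ 0.060620)
u/t(H(-30, 56)) = 36427/(600908*(-8 + 6*(-30))) = 36427/(600908*(-8 - 180)) = (36427/600908)/(-188) = (36427/600908)*(-1/188) = -36427/112970704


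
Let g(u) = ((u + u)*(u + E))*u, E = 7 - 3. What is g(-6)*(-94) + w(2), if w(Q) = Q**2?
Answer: 13540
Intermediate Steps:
E = 4
g(u) = 2*u**2*(4 + u) (g(u) = ((u + u)*(u + 4))*u = ((2*u)*(4 + u))*u = (2*u*(4 + u))*u = 2*u**2*(4 + u))
g(-6)*(-94) + w(2) = (2*(-6)**2*(4 - 6))*(-94) + 2**2 = (2*36*(-2))*(-94) + 4 = -144*(-94) + 4 = 13536 + 4 = 13540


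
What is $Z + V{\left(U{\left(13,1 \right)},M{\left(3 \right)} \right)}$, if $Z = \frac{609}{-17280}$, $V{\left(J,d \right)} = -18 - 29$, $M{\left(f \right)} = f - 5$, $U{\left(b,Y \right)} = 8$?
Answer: $- \frac{270923}{5760} \approx -47.035$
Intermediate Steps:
$M{\left(f \right)} = -5 + f$ ($M{\left(f \right)} = f - 5 = -5 + f$)
$V{\left(J,d \right)} = -47$ ($V{\left(J,d \right)} = -18 - 29 = -47$)
$Z = - \frac{203}{5760}$ ($Z = 609 \left(- \frac{1}{17280}\right) = - \frac{203}{5760} \approx -0.035243$)
$Z + V{\left(U{\left(13,1 \right)},M{\left(3 \right)} \right)} = - \frac{203}{5760} - 47 = - \frac{270923}{5760}$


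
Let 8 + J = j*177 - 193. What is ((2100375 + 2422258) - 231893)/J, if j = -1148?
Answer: -4290740/203397 ≈ -21.095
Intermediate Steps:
J = -203397 (J = -8 + (-1148*177 - 193) = -8 + (-203196 - 193) = -8 - 203389 = -203397)
((2100375 + 2422258) - 231893)/J = ((2100375 + 2422258) - 231893)/(-203397) = (4522633 - 231893)*(-1/203397) = 4290740*(-1/203397) = -4290740/203397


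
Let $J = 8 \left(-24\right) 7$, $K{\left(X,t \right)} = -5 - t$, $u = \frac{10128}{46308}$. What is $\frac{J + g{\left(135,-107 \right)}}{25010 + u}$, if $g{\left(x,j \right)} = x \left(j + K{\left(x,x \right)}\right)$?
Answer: $- \frac{44621617}{32171478} \approx -1.387$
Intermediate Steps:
$u = \frac{844}{3859}$ ($u = 10128 \cdot \frac{1}{46308} = \frac{844}{3859} \approx 0.21871$)
$g{\left(x,j \right)} = x \left(-5 + j - x\right)$ ($g{\left(x,j \right)} = x \left(j - \left(5 + x\right)\right) = x \left(-5 + j - x\right)$)
$J = -1344$ ($J = \left(-192\right) 7 = -1344$)
$\frac{J + g{\left(135,-107 \right)}}{25010 + u} = \frac{-1344 + 135 \left(-5 - 107 - 135\right)}{25010 + \frac{844}{3859}} = \frac{-1344 + 135 \left(-5 - 107 - 135\right)}{\frac{96514434}{3859}} = \left(-1344 + 135 \left(-247\right)\right) \frac{3859}{96514434} = \left(-1344 - 33345\right) \frac{3859}{96514434} = \left(-34689\right) \frac{3859}{96514434} = - \frac{44621617}{32171478}$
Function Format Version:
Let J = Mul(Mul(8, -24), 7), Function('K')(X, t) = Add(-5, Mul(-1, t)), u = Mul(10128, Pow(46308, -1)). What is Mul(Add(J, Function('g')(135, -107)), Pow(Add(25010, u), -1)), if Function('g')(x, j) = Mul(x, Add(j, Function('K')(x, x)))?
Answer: Rational(-44621617, 32171478) ≈ -1.3870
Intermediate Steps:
u = Rational(844, 3859) (u = Mul(10128, Rational(1, 46308)) = Rational(844, 3859) ≈ 0.21871)
Function('g')(x, j) = Mul(x, Add(-5, j, Mul(-1, x))) (Function('g')(x, j) = Mul(x, Add(j, Add(-5, Mul(-1, x)))) = Mul(x, Add(-5, j, Mul(-1, x))))
J = -1344 (J = Mul(-192, 7) = -1344)
Mul(Add(J, Function('g')(135, -107)), Pow(Add(25010, u), -1)) = Mul(Add(-1344, Mul(135, Add(-5, -107, Mul(-1, 135)))), Pow(Add(25010, Rational(844, 3859)), -1)) = Mul(Add(-1344, Mul(135, Add(-5, -107, -135))), Pow(Rational(96514434, 3859), -1)) = Mul(Add(-1344, Mul(135, -247)), Rational(3859, 96514434)) = Mul(Add(-1344, -33345), Rational(3859, 96514434)) = Mul(-34689, Rational(3859, 96514434)) = Rational(-44621617, 32171478)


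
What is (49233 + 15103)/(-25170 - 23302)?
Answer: -8042/6059 ≈ -1.3273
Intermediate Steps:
(49233 + 15103)/(-25170 - 23302) = 64336/(-48472) = 64336*(-1/48472) = -8042/6059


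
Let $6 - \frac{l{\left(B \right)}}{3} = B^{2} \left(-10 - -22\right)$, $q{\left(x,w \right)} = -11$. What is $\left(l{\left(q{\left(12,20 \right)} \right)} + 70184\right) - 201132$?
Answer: $-135286$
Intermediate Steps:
$l{\left(B \right)} = 18 - 36 B^{2}$ ($l{\left(B \right)} = 18 - 3 B^{2} \left(-10 - -22\right) = 18 - 3 B^{2} \left(-10 + 22\right) = 18 - 3 B^{2} \cdot 12 = 18 - 3 \cdot 12 B^{2} = 18 - 36 B^{2}$)
$\left(l{\left(q{\left(12,20 \right)} \right)} + 70184\right) - 201132 = \left(\left(18 - 36 \left(-11\right)^{2}\right) + 70184\right) - 201132 = \left(\left(18 - 4356\right) + 70184\right) - 201132 = \left(-4338 + 70184\right) - 201132 = 65846 - 201132 = -135286$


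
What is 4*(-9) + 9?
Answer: -27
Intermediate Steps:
4*(-9) + 9 = -36 + 9 = -27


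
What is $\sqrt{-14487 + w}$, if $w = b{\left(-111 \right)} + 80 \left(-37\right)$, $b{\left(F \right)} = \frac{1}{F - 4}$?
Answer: $\frac{3 i \sqrt{25637410}}{115} \approx 132.09 i$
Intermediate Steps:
$b{\left(F \right)} = \frac{1}{-4 + F}$
$w = - \frac{340401}{115}$ ($w = \frac{1}{-4 - 111} + 80 \left(-37\right) = \frac{1}{-115} - 2960 = - \frac{1}{115} - 2960 = - \frac{340401}{115} \approx -2960.0$)
$\sqrt{-14487 + w} = \sqrt{-14487 - \frac{340401}{115}} = \sqrt{- \frac{2006406}{115}} = \frac{3 i \sqrt{25637410}}{115}$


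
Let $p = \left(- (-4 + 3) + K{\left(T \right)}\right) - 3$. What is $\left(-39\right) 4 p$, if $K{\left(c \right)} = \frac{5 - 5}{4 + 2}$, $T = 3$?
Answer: $312$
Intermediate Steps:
$K{\left(c \right)} = 0$ ($K{\left(c \right)} = \frac{0}{6} = 0 \cdot \frac{1}{6} = 0$)
$p = -2$ ($p = \left(- (-4 + 3) + 0\right) - 3 = \left(\left(-1\right) \left(-1\right) + 0\right) - 3 = \left(1 + 0\right) - 3 = 1 - 3 = -2$)
$\left(-39\right) 4 p = \left(-39\right) 4 \left(-2\right) = \left(-156\right) \left(-2\right) = 312$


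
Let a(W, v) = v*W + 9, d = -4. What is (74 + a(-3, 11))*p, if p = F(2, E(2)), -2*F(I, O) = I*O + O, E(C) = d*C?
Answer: 600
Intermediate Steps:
a(W, v) = 9 + W*v (a(W, v) = W*v + 9 = 9 + W*v)
E(C) = -4*C
F(I, O) = -O/2 - I*O/2 (F(I, O) = -(I*O + O)/2 = -(O + I*O)/2 = -O/2 - I*O/2)
p = 12 (p = -(-4*2)*(1 + 2)/2 = -½*(-8)*3 = 12)
(74 + a(-3, 11))*p = (74 + (9 - 3*11))*12 = (74 + (9 - 33))*12 = (74 - 24)*12 = 50*12 = 600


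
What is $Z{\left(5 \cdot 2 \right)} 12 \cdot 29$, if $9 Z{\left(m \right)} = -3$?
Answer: $-116$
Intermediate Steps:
$Z{\left(m \right)} = - \frac{1}{3}$ ($Z{\left(m \right)} = \frac{1}{9} \left(-3\right) = - \frac{1}{3}$)
$Z{\left(5 \cdot 2 \right)} 12 \cdot 29 = \left(- \frac{1}{3}\right) 12 \cdot 29 = \left(-4\right) 29 = -116$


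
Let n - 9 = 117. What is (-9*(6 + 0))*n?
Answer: -6804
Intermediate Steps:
n = 126 (n = 9 + 117 = 126)
(-9*(6 + 0))*n = -9*(6 + 0)*126 = -9*6*126 = -54*126 = -6804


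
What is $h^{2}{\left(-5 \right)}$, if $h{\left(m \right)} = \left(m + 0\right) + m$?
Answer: $100$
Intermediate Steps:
$h{\left(m \right)} = 2 m$ ($h{\left(m \right)} = m + m = 2 m$)
$h^{2}{\left(-5 \right)} = \left(2 \left(-5\right)\right)^{2} = \left(-10\right)^{2} = 100$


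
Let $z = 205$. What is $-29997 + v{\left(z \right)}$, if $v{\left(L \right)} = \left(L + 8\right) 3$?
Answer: $-29358$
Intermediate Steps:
$v{\left(L \right)} = 24 + 3 L$ ($v{\left(L \right)} = \left(8 + L\right) 3 = 24 + 3 L$)
$-29997 + v{\left(z \right)} = -29997 + \left(24 + 3 \cdot 205\right) = -29997 + \left(24 + 615\right) = -29997 + 639 = -29358$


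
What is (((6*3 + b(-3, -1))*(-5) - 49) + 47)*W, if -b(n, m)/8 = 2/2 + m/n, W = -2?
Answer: 232/3 ≈ 77.333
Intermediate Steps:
b(n, m) = -8 - 8*m/n (b(n, m) = -8*(2/2 + m/n) = -8*(2*(1/2) + m/n) = -8*(1 + m/n) = -8 - 8*m/n)
(((6*3 + b(-3, -1))*(-5) - 49) + 47)*W = (((6*3 + (-8 - 8*(-1)/(-3)))*(-5) - 49) + 47)*(-2) = (((18 + (-8 - 8*(-1)*(-1/3)))*(-5) - 49) + 47)*(-2) = (((18 + (-8 - 8/3))*(-5) - 49) + 47)*(-2) = (((18 - 32/3)*(-5) - 49) + 47)*(-2) = (((22/3)*(-5) - 49) + 47)*(-2) = ((-110/3 - 49) + 47)*(-2) = (-257/3 + 47)*(-2) = -116/3*(-2) = 232/3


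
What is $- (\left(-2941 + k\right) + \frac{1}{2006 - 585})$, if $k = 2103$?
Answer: $\frac{1190797}{1421} \approx 838.0$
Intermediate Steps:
$- (\left(-2941 + k\right) + \frac{1}{2006 - 585}) = - (\left(-2941 + 2103\right) + \frac{1}{2006 - 585}) = - (-838 + \frac{1}{1421}) = \left(-1\right) \left(- \frac{1190797}{1421}\right) = \frac{1190797}{1421}$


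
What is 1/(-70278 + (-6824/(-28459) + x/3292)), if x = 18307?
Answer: -93687028/6583593490263 ≈ -1.4230e-5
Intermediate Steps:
1/(-70278 + (-6824/(-28459) + x/3292)) = 1/(-70278 + (-6824/(-28459) + 18307/3292)) = 1/(-70278 + (-6824*(-1/28459) + 18307*(1/3292))) = 1/(-70278 + (6824/28459 + 18307/3292)) = 1/(-70278 + 543463521/93687028) = 1/(-6583593490263/93687028) = -93687028/6583593490263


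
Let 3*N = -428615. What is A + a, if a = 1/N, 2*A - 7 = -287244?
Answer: -123114086761/857230 ≈ -1.4362e+5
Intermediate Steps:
N = -428615/3 (N = (⅓)*(-428615) = -428615/3 ≈ -1.4287e+5)
A = -287237/2 (A = 7/2 + (½)*(-287244) = 7/2 - 143622 = -287237/2 ≈ -1.4362e+5)
a = -3/428615 (a = 1/(-428615/3) = -3/428615 ≈ -6.9993e-6)
A + a = -287237/2 - 3/428615 = -123114086761/857230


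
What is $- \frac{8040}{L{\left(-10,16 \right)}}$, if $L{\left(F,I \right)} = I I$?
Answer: $- \frac{1005}{32} \approx -31.406$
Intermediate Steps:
$L{\left(F,I \right)} = I^{2}$
$- \frac{8040}{L{\left(-10,16 \right)}} = - \frac{8040}{16^{2}} = - \frac{8040}{256} = \left(-8040\right) \frac{1}{256} = - \frac{1005}{32}$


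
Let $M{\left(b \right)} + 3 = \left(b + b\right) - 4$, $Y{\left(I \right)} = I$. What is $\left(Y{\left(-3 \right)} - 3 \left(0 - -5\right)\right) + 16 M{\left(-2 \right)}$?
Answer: $-194$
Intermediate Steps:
$M{\left(b \right)} = -7 + 2 b$ ($M{\left(b \right)} = -3 + \left(\left(b + b\right) - 4\right) = -3 + \left(2 b - 4\right) = -3 + \left(-4 + 2 b\right) = -7 + 2 b$)
$\left(Y{\left(-3 \right)} - 3 \left(0 - -5\right)\right) + 16 M{\left(-2 \right)} = \left(-3 - 3 \left(0 - -5\right)\right) + 16 \left(-7 + 2 \left(-2\right)\right) = \left(-3 - 3 \left(0 + 5\right)\right) + 16 \left(-7 - 4\right) = \left(-3 - 3 \cdot 5\right) + 16 \left(-11\right) = \left(-3 - 15\right) - 176 = -18 - 176 = -194$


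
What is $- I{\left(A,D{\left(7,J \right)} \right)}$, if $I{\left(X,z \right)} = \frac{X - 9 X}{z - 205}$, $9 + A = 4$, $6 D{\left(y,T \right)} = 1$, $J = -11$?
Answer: $\frac{240}{1229} \approx 0.19528$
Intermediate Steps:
$D{\left(y,T \right)} = \frac{1}{6}$ ($D{\left(y,T \right)} = \frac{1}{6} \cdot 1 = \frac{1}{6}$)
$A = -5$ ($A = -9 + 4 = -5$)
$I{\left(X,z \right)} = - \frac{8 X}{-205 + z}$ ($I{\left(X,z \right)} = \frac{\left(-8\right) X}{-205 + z} = - \frac{8 X}{-205 + z}$)
$- I{\left(A,D{\left(7,J \right)} \right)} = - \frac{\left(-8\right) \left(-5\right)}{-205 + \frac{1}{6}} = - \frac{\left(-8\right) \left(-5\right)}{- \frac{1229}{6}} = - \frac{\left(-8\right) \left(-5\right) \left(-6\right)}{1229} = \left(-1\right) \left(- \frac{240}{1229}\right) = \frac{240}{1229}$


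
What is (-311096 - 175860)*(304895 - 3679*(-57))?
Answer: -250586583688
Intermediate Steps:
(-311096 - 175860)*(304895 - 3679*(-57)) = -486956*(304895 + 209703) = -486956*514598 = -250586583688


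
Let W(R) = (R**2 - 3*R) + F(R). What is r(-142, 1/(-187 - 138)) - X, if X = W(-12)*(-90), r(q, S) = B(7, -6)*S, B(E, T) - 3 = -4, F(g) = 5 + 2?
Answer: 5469751/325 ≈ 16830.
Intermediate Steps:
F(g) = 7
B(E, T) = -1 (B(E, T) = 3 - 4 = -1)
W(R) = 7 + R**2 - 3*R (W(R) = (R**2 - 3*R) + 7 = 7 + R**2 - 3*R)
r(q, S) = -S
X = -16830 (X = (7 + (-12)**2 - 3*(-12))*(-90) = (7 + 144 + 36)*(-90) = 187*(-90) = -16830)
r(-142, 1/(-187 - 138)) - X = -1/(-187 - 138) - 1*(-16830) = -1/(-325) + 16830 = -1*(-1/325) + 16830 = 1/325 + 16830 = 5469751/325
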